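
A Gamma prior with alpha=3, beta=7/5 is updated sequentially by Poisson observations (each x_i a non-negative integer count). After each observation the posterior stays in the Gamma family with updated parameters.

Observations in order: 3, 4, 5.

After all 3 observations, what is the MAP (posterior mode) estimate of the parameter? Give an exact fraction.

obs 1: x=3 → posterior Gamma(6, 12/5)
obs 2: x=4 → posterior Gamma(10, 17/5)
obs 3: x=5 → posterior Gamma(15, 22/5)

35/11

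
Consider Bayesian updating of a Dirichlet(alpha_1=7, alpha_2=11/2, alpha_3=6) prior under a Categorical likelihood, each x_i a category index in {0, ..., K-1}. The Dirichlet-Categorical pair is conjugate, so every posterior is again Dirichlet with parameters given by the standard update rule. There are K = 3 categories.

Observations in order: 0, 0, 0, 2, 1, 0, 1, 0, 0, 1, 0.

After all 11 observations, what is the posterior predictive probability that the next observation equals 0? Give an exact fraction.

obs 1: x=0 → posterior Dirichlet(8, 11/2, 6)
obs 2: x=0 → posterior Dirichlet(9, 11/2, 6)
obs 3: x=0 → posterior Dirichlet(10, 11/2, 6)
obs 4: x=2 → posterior Dirichlet(10, 11/2, 7)
obs 5: x=1 → posterior Dirichlet(10, 13/2, 7)
obs 6: x=0 → posterior Dirichlet(11, 13/2, 7)
obs 7: x=1 → posterior Dirichlet(11, 15/2, 7)
obs 8: x=0 → posterior Dirichlet(12, 15/2, 7)
obs 9: x=0 → posterior Dirichlet(13, 15/2, 7)
obs 10: x=1 → posterior Dirichlet(13, 17/2, 7)
obs 11: x=0 → posterior Dirichlet(14, 17/2, 7)

28/59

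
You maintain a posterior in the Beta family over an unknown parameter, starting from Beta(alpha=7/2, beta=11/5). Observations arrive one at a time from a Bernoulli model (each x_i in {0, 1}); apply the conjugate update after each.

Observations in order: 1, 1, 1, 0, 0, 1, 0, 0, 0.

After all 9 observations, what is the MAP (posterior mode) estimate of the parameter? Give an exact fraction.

obs 1: x=1 → posterior Beta(9/2, 11/5)
obs 2: x=1 → posterior Beta(11/2, 11/5)
obs 3: x=1 → posterior Beta(13/2, 11/5)
obs 4: x=0 → posterior Beta(13/2, 16/5)
obs 5: x=0 → posterior Beta(13/2, 21/5)
obs 6: x=1 → posterior Beta(15/2, 21/5)
obs 7: x=0 → posterior Beta(15/2, 26/5)
obs 8: x=0 → posterior Beta(15/2, 31/5)
obs 9: x=0 → posterior Beta(15/2, 36/5)

65/127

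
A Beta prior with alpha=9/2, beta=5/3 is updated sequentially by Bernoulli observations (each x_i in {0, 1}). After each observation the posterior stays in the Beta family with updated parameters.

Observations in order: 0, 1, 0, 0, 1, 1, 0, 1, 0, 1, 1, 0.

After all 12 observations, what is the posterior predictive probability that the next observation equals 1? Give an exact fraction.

obs 1: x=0 → posterior Beta(9/2, 8/3)
obs 2: x=1 → posterior Beta(11/2, 8/3)
obs 3: x=0 → posterior Beta(11/2, 11/3)
obs 4: x=0 → posterior Beta(11/2, 14/3)
obs 5: x=1 → posterior Beta(13/2, 14/3)
obs 6: x=1 → posterior Beta(15/2, 14/3)
obs 7: x=0 → posterior Beta(15/2, 17/3)
obs 8: x=1 → posterior Beta(17/2, 17/3)
obs 9: x=0 → posterior Beta(17/2, 20/3)
obs 10: x=1 → posterior Beta(19/2, 20/3)
obs 11: x=1 → posterior Beta(21/2, 20/3)
obs 12: x=0 → posterior Beta(21/2, 23/3)

63/109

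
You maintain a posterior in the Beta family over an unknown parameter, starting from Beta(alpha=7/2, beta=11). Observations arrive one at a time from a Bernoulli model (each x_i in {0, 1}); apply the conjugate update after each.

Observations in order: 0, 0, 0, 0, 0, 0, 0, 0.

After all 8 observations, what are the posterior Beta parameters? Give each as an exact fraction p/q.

obs 1: x=0 → posterior Beta(7/2, 12)
obs 2: x=0 → posterior Beta(7/2, 13)
obs 3: x=0 → posterior Beta(7/2, 14)
obs 4: x=0 → posterior Beta(7/2, 15)
obs 5: x=0 → posterior Beta(7/2, 16)
obs 6: x=0 → posterior Beta(7/2, 17)
obs 7: x=0 → posterior Beta(7/2, 18)
obs 8: x=0 → posterior Beta(7/2, 19)

alpha=7/2, beta=19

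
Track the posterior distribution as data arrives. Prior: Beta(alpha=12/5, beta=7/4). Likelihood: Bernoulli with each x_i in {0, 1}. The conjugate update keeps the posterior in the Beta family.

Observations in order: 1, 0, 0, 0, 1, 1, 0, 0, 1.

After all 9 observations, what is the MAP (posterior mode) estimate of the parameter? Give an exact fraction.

obs 1: x=1 → posterior Beta(17/5, 7/4)
obs 2: x=0 → posterior Beta(17/5, 11/4)
obs 3: x=0 → posterior Beta(17/5, 15/4)
obs 4: x=0 → posterior Beta(17/5, 19/4)
obs 5: x=1 → posterior Beta(22/5, 19/4)
obs 6: x=1 → posterior Beta(27/5, 19/4)
obs 7: x=0 → posterior Beta(27/5, 23/4)
obs 8: x=0 → posterior Beta(27/5, 27/4)
obs 9: x=1 → posterior Beta(32/5, 27/4)

108/223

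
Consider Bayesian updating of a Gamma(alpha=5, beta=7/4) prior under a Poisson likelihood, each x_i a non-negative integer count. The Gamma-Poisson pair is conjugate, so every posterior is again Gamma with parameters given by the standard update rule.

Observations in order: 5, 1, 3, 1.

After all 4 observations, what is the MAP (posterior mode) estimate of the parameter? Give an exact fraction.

obs 1: x=5 → posterior Gamma(10, 11/4)
obs 2: x=1 → posterior Gamma(11, 15/4)
obs 3: x=3 → posterior Gamma(14, 19/4)
obs 4: x=1 → posterior Gamma(15, 23/4)

56/23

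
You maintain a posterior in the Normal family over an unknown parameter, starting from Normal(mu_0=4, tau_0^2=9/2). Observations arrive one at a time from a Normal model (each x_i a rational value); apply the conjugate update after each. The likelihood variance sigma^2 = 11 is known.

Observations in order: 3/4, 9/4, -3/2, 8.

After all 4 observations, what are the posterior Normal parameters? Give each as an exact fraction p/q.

mu_0=347/116, tau_0^2=99/58

obs 1: x=3/4 → posterior Normal(379/124, 99/31)
obs 2: x=9/4 → posterior Normal(23/8, 99/40)
obs 3: x=-3/2 → posterior Normal(29/14, 99/49)
obs 4: x=8 → posterior Normal(347/116, 99/58)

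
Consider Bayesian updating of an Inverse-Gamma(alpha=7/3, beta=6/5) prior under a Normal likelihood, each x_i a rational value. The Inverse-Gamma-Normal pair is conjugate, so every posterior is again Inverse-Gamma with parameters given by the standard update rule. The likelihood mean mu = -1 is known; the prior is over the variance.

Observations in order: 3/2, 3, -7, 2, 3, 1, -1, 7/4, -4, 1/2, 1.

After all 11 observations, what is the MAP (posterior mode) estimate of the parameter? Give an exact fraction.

obs 1: x=3/2 → posterior Inverse-Gamma(17/6, 173/40)
obs 2: x=3 → posterior Inverse-Gamma(10/3, 493/40)
obs 3: x=-7 → posterior Inverse-Gamma(23/6, 1213/40)
obs 4: x=2 → posterior Inverse-Gamma(13/3, 1393/40)
obs 5: x=3 → posterior Inverse-Gamma(29/6, 1713/40)
obs 6: x=1 → posterior Inverse-Gamma(16/3, 1793/40)
obs 7: x=-1 → posterior Inverse-Gamma(35/6, 1793/40)
obs 8: x=7/4 → posterior Inverse-Gamma(19/3, 7777/160)
obs 9: x=-4 → posterior Inverse-Gamma(41/6, 8497/160)
obs 10: x=1/2 → posterior Inverse-Gamma(22/3, 8677/160)
obs 11: x=1 → posterior Inverse-Gamma(47/6, 8997/160)

26991/4240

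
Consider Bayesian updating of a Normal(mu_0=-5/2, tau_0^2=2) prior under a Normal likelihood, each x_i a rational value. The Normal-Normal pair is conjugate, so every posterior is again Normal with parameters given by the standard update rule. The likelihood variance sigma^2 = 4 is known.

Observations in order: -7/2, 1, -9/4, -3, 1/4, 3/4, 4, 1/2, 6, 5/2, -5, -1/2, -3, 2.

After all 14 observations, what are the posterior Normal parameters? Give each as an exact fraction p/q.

obs 1: x=-7/2 → posterior Normal(-17/6, 4/3)
obs 2: x=1 → posterior Normal(-15/8, 1)
obs 3: x=-9/4 → posterior Normal(-39/20, 4/5)
obs 4: x=-3 → posterior Normal(-17/8, 2/3)
obs 5: x=1/4 → posterior Normal(-25/14, 4/7)
obs 6: x=3/4 → posterior Normal(-47/32, 1/2)
obs 7: x=4 → posterior Normal(-31/36, 4/9)
obs 8: x=1/2 → posterior Normal(-29/40, 2/5)
obs 9: x=6 → posterior Normal(-5/44, 4/11)
obs 10: x=5/2 → posterior Normal(5/48, 1/3)
obs 11: x=-5 → posterior Normal(-15/52, 4/13)
obs 12: x=-1/2 → posterior Normal(-17/56, 2/7)
obs 13: x=-3 → posterior Normal(-29/60, 4/15)
obs 14: x=2 → posterior Normal(-21/64, 1/4)

mu_0=-21/64, tau_0^2=1/4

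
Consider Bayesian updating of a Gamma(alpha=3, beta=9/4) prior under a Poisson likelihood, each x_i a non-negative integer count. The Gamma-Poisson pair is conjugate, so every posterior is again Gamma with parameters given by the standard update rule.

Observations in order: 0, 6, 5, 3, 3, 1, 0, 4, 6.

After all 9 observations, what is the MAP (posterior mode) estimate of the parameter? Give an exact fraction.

obs 1: x=0 → posterior Gamma(3, 13/4)
obs 2: x=6 → posterior Gamma(9, 17/4)
obs 3: x=5 → posterior Gamma(14, 21/4)
obs 4: x=3 → posterior Gamma(17, 25/4)
obs 5: x=3 → posterior Gamma(20, 29/4)
obs 6: x=1 → posterior Gamma(21, 33/4)
obs 7: x=0 → posterior Gamma(21, 37/4)
obs 8: x=4 → posterior Gamma(25, 41/4)
obs 9: x=6 → posterior Gamma(31, 45/4)

8/3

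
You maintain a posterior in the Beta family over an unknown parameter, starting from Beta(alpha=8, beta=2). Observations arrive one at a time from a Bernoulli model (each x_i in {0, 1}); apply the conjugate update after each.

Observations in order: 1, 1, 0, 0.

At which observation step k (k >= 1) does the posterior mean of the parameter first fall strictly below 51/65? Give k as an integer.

k = 3

obs 1: x=1 → posterior Beta(9, 2)
obs 2: x=1 → posterior Beta(10, 2)
obs 3: x=0 → posterior Beta(10, 3)
obs 4: x=0 → posterior Beta(10, 4)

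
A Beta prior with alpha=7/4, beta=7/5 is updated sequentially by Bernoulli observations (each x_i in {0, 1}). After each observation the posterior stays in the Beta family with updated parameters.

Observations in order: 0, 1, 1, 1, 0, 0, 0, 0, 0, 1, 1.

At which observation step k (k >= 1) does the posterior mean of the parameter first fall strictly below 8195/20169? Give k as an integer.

k = 9

obs 1: x=0 → posterior Beta(7/4, 12/5)
obs 2: x=1 → posterior Beta(11/4, 12/5)
obs 3: x=1 → posterior Beta(15/4, 12/5)
obs 4: x=1 → posterior Beta(19/4, 12/5)
obs 5: x=0 → posterior Beta(19/4, 17/5)
obs 6: x=0 → posterior Beta(19/4, 22/5)
obs 7: x=0 → posterior Beta(19/4, 27/5)
obs 8: x=0 → posterior Beta(19/4, 32/5)
obs 9: x=0 → posterior Beta(19/4, 37/5)
obs 10: x=1 → posterior Beta(23/4, 37/5)
obs 11: x=1 → posterior Beta(27/4, 37/5)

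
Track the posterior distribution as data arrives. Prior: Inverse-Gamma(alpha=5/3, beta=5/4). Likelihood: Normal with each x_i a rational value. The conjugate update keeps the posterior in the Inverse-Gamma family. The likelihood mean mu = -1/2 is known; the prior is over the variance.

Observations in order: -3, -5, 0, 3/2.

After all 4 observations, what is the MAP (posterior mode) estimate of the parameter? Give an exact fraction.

obs 1: x=-3 → posterior Inverse-Gamma(13/6, 35/8)
obs 2: x=-5 → posterior Inverse-Gamma(8/3, 29/2)
obs 3: x=0 → posterior Inverse-Gamma(19/6, 117/8)
obs 4: x=3/2 → posterior Inverse-Gamma(11/3, 133/8)

57/16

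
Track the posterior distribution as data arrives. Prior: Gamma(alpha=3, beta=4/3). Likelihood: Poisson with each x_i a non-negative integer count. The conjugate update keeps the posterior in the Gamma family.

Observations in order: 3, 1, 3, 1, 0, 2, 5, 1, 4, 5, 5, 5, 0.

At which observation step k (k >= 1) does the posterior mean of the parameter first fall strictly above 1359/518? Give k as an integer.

k = 11

obs 1: x=3 → posterior Gamma(6, 7/3)
obs 2: x=1 → posterior Gamma(7, 10/3)
obs 3: x=3 → posterior Gamma(10, 13/3)
obs 4: x=1 → posterior Gamma(11, 16/3)
obs 5: x=0 → posterior Gamma(11, 19/3)
obs 6: x=2 → posterior Gamma(13, 22/3)
obs 7: x=5 → posterior Gamma(18, 25/3)
obs 8: x=1 → posterior Gamma(19, 28/3)
obs 9: x=4 → posterior Gamma(23, 31/3)
obs 10: x=5 → posterior Gamma(28, 34/3)
obs 11: x=5 → posterior Gamma(33, 37/3)
obs 12: x=5 → posterior Gamma(38, 40/3)
obs 13: x=0 → posterior Gamma(38, 43/3)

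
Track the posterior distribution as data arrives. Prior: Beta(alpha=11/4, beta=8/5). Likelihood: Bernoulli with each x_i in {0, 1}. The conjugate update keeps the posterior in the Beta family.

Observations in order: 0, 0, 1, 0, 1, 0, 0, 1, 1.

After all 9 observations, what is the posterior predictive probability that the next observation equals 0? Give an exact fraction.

44/89

obs 1: x=0 → posterior Beta(11/4, 13/5)
obs 2: x=0 → posterior Beta(11/4, 18/5)
obs 3: x=1 → posterior Beta(15/4, 18/5)
obs 4: x=0 → posterior Beta(15/4, 23/5)
obs 5: x=1 → posterior Beta(19/4, 23/5)
obs 6: x=0 → posterior Beta(19/4, 28/5)
obs 7: x=0 → posterior Beta(19/4, 33/5)
obs 8: x=1 → posterior Beta(23/4, 33/5)
obs 9: x=1 → posterior Beta(27/4, 33/5)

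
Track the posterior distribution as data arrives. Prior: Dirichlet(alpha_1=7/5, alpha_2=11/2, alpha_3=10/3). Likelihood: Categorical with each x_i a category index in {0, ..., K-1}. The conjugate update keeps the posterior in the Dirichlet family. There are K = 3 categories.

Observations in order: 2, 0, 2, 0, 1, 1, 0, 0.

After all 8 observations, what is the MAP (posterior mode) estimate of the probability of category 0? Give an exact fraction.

obs 1: x=2 → posterior Dirichlet(7/5, 11/2, 13/3)
obs 2: x=0 → posterior Dirichlet(12/5, 11/2, 13/3)
obs 3: x=2 → posterior Dirichlet(12/5, 11/2, 16/3)
obs 4: x=0 → posterior Dirichlet(17/5, 11/2, 16/3)
obs 5: x=1 → posterior Dirichlet(17/5, 13/2, 16/3)
obs 6: x=1 → posterior Dirichlet(17/5, 15/2, 16/3)
obs 7: x=0 → posterior Dirichlet(22/5, 15/2, 16/3)
obs 8: x=0 → posterior Dirichlet(27/5, 15/2, 16/3)

132/457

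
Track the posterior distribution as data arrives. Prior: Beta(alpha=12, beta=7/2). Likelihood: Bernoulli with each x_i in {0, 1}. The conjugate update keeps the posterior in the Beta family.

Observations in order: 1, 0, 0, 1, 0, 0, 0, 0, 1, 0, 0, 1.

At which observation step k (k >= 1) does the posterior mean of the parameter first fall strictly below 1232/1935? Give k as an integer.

obs 1: x=1 → posterior Beta(13, 7/2)
obs 2: x=0 → posterior Beta(13, 9/2)
obs 3: x=0 → posterior Beta(13, 11/2)
obs 4: x=1 → posterior Beta(14, 11/2)
obs 5: x=0 → posterior Beta(14, 13/2)
obs 6: x=0 → posterior Beta(14, 15/2)
obs 7: x=0 → posterior Beta(14, 17/2)
obs 8: x=0 → posterior Beta(14, 19/2)
obs 9: x=1 → posterior Beta(15, 19/2)
obs 10: x=0 → posterior Beta(15, 21/2)
obs 11: x=0 → posterior Beta(15, 23/2)
obs 12: x=1 → posterior Beta(16, 23/2)

k = 7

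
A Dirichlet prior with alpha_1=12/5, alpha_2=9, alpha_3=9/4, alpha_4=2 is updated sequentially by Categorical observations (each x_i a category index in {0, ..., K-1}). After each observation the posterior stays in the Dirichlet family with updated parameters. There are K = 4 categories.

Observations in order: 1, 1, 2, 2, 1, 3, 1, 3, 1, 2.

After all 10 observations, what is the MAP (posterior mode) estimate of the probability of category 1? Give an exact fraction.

obs 1: x=1 → posterior Dirichlet(12/5, 10, 9/4, 2)
obs 2: x=1 → posterior Dirichlet(12/5, 11, 9/4, 2)
obs 3: x=2 → posterior Dirichlet(12/5, 11, 13/4, 2)
obs 4: x=2 → posterior Dirichlet(12/5, 11, 17/4, 2)
obs 5: x=1 → posterior Dirichlet(12/5, 12, 17/4, 2)
obs 6: x=3 → posterior Dirichlet(12/5, 12, 17/4, 3)
obs 7: x=1 → posterior Dirichlet(12/5, 13, 17/4, 3)
obs 8: x=3 → posterior Dirichlet(12/5, 13, 17/4, 4)
obs 9: x=1 → posterior Dirichlet(12/5, 14, 17/4, 4)
obs 10: x=2 → posterior Dirichlet(12/5, 14, 21/4, 4)

260/433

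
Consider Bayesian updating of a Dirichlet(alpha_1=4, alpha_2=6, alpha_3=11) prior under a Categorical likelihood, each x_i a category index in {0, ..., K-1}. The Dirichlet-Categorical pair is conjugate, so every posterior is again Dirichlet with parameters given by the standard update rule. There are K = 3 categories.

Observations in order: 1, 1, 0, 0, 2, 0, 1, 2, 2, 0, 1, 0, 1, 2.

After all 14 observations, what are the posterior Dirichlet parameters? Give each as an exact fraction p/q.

alpha_1=9, alpha_2=11, alpha_3=15

obs 1: x=1 → posterior Dirichlet(4, 7, 11)
obs 2: x=1 → posterior Dirichlet(4, 8, 11)
obs 3: x=0 → posterior Dirichlet(5, 8, 11)
obs 4: x=0 → posterior Dirichlet(6, 8, 11)
obs 5: x=2 → posterior Dirichlet(6, 8, 12)
obs 6: x=0 → posterior Dirichlet(7, 8, 12)
obs 7: x=1 → posterior Dirichlet(7, 9, 12)
obs 8: x=2 → posterior Dirichlet(7, 9, 13)
obs 9: x=2 → posterior Dirichlet(7, 9, 14)
obs 10: x=0 → posterior Dirichlet(8, 9, 14)
obs 11: x=1 → posterior Dirichlet(8, 10, 14)
obs 12: x=0 → posterior Dirichlet(9, 10, 14)
obs 13: x=1 → posterior Dirichlet(9, 11, 14)
obs 14: x=2 → posterior Dirichlet(9, 11, 15)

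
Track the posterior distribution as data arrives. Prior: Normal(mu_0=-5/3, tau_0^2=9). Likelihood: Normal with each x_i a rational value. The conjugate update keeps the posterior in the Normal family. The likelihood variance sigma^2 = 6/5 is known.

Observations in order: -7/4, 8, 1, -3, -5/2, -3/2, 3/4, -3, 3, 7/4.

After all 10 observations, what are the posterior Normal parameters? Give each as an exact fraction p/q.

obs 1: x=-7/4 → posterior Normal(-355/204, 18/17)
obs 2: x=8 → posterior Normal(1085/384, 9/16)
obs 3: x=1 → posterior Normal(1265/564, 18/47)
obs 4: x=-3 → posterior Normal(725/744, 9/31)
obs 5: x=-5/2 → posterior Normal(25/84, 18/77)
obs 6: x=-3/2 → posterior Normal(5/1104, 9/46)
obs 7: x=3/4 → posterior Normal(35/321, 18/107)
obs 8: x=-3 → posterior Normal(-50/183, 9/61)
obs 9: x=3 → posterior Normal(35/411, 18/137)
obs 10: x=7/4 → posterior Normal(455/1824, 9/76)

mu_0=455/1824, tau_0^2=9/76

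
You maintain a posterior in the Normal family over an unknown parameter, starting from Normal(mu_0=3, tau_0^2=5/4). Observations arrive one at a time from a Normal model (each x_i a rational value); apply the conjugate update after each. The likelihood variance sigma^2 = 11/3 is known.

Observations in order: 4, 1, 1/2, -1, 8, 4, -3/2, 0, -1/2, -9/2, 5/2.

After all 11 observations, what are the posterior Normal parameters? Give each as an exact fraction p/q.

mu_0=639/418, tau_0^2=5/19

obs 1: x=4 → posterior Normal(192/59, 55/59)
obs 2: x=1 → posterior Normal(207/74, 55/74)
obs 3: x=1/2 → posterior Normal(429/178, 55/89)
obs 4: x=-1 → posterior Normal(399/208, 55/104)
obs 5: x=8 → posterior Normal(639/238, 55/119)
obs 6: x=4 → posterior Normal(759/268, 55/134)
obs 7: x=-3/2 → posterior Normal(357/149, 55/149)
obs 8: x=0 → posterior Normal(357/164, 55/164)
obs 9: x=-1/2 → posterior Normal(699/358, 55/179)
obs 10: x=-9/2 → posterior Normal(141/97, 55/194)
obs 11: x=5/2 → posterior Normal(639/418, 5/19)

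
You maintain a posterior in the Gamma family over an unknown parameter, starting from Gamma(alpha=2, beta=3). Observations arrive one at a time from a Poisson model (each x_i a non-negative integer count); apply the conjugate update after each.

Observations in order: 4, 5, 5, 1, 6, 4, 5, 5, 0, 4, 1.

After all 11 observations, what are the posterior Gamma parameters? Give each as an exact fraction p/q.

obs 1: x=4 → posterior Gamma(6, 4)
obs 2: x=5 → posterior Gamma(11, 5)
obs 3: x=5 → posterior Gamma(16, 6)
obs 4: x=1 → posterior Gamma(17, 7)
obs 5: x=6 → posterior Gamma(23, 8)
obs 6: x=4 → posterior Gamma(27, 9)
obs 7: x=5 → posterior Gamma(32, 10)
obs 8: x=5 → posterior Gamma(37, 11)
obs 9: x=0 → posterior Gamma(37, 12)
obs 10: x=4 → posterior Gamma(41, 13)
obs 11: x=1 → posterior Gamma(42, 14)

alpha=42, beta=14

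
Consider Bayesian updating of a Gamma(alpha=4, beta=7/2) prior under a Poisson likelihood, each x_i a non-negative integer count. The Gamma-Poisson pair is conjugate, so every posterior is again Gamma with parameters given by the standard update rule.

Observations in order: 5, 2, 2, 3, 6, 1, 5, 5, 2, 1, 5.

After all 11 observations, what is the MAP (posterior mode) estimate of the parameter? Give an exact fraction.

obs 1: x=5 → posterior Gamma(9, 9/2)
obs 2: x=2 → posterior Gamma(11, 11/2)
obs 3: x=2 → posterior Gamma(13, 13/2)
obs 4: x=3 → posterior Gamma(16, 15/2)
obs 5: x=6 → posterior Gamma(22, 17/2)
obs 6: x=1 → posterior Gamma(23, 19/2)
obs 7: x=5 → posterior Gamma(28, 21/2)
obs 8: x=5 → posterior Gamma(33, 23/2)
obs 9: x=2 → posterior Gamma(35, 25/2)
obs 10: x=1 → posterior Gamma(36, 27/2)
obs 11: x=5 → posterior Gamma(41, 29/2)

80/29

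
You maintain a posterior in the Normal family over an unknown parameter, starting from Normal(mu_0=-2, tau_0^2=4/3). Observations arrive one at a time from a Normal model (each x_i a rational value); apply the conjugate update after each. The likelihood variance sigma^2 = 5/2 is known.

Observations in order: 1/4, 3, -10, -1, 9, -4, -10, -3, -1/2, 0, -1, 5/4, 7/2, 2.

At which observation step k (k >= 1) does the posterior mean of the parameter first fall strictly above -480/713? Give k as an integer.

k = 2

obs 1: x=1/4 → posterior Normal(-28/23, 20/23)
obs 2: x=3 → posterior Normal(-4/31, 20/31)
obs 3: x=-10 → posterior Normal(-28/13, 20/39)
obs 4: x=-1 → posterior Normal(-92/47, 20/47)
obs 5: x=9 → posterior Normal(-4/11, 4/11)
obs 6: x=-4 → posterior Normal(-52/63, 20/63)
obs 7: x=-10 → posterior Normal(-132/71, 20/71)
obs 8: x=-3 → posterior Normal(-156/79, 20/79)
obs 9: x=-1/2 → posterior Normal(-160/87, 20/87)
obs 10: x=0 → posterior Normal(-32/19, 4/19)
obs 11: x=-1 → posterior Normal(-168/103, 20/103)
obs 12: x=5/4 → posterior Normal(-158/111, 20/111)
obs 13: x=7/2 → posterior Normal(-130/119, 20/119)
obs 14: x=2 → posterior Normal(-114/127, 20/127)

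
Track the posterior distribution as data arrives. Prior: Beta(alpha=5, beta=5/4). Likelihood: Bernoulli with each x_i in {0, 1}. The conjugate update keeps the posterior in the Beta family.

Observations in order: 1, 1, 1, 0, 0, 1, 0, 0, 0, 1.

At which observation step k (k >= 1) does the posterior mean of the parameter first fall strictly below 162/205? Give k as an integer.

k = 4

obs 1: x=1 → posterior Beta(6, 5/4)
obs 2: x=1 → posterior Beta(7, 5/4)
obs 3: x=1 → posterior Beta(8, 5/4)
obs 4: x=0 → posterior Beta(8, 9/4)
obs 5: x=0 → posterior Beta(8, 13/4)
obs 6: x=1 → posterior Beta(9, 13/4)
obs 7: x=0 → posterior Beta(9, 17/4)
obs 8: x=0 → posterior Beta(9, 21/4)
obs 9: x=0 → posterior Beta(9, 25/4)
obs 10: x=1 → posterior Beta(10, 25/4)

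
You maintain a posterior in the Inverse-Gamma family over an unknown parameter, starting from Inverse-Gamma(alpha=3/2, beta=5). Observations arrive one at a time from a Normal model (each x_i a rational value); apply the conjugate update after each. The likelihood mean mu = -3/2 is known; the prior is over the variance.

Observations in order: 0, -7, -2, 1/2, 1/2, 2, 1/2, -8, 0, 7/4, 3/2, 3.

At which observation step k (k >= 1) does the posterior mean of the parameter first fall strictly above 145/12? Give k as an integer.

k = 2

obs 1: x=0 → posterior Inverse-Gamma(2, 49/8)
obs 2: x=-7 → posterior Inverse-Gamma(5/2, 85/4)
obs 3: x=-2 → posterior Inverse-Gamma(3, 171/8)
obs 4: x=1/2 → posterior Inverse-Gamma(7/2, 187/8)
obs 5: x=1/2 → posterior Inverse-Gamma(4, 203/8)
obs 6: x=2 → posterior Inverse-Gamma(9/2, 63/2)
obs 7: x=1/2 → posterior Inverse-Gamma(5, 67/2)
obs 8: x=-8 → posterior Inverse-Gamma(11/2, 437/8)
obs 9: x=0 → posterior Inverse-Gamma(6, 223/4)
obs 10: x=7/4 → posterior Inverse-Gamma(13/2, 1953/32)
obs 11: x=3/2 → posterior Inverse-Gamma(7, 2097/32)
obs 12: x=3 → posterior Inverse-Gamma(15/2, 2421/32)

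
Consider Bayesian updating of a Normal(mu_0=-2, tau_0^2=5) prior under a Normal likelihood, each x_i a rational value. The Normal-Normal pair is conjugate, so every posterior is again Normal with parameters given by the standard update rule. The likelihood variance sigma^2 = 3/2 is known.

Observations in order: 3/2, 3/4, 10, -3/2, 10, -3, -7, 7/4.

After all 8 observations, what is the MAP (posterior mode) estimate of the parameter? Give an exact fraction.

119/83

obs 1: x=3/2 → posterior Normal(9/13, 15/13)
obs 2: x=3/4 → posterior Normal(33/46, 15/23)
obs 3: x=10 → posterior Normal(233/66, 5/11)
obs 4: x=-3/2 → posterior Normal(203/86, 15/43)
obs 5: x=10 → posterior Normal(403/106, 15/53)
obs 6: x=-3 → posterior Normal(49/18, 5/21)
obs 7: x=-7 → posterior Normal(203/146, 15/73)
obs 8: x=7/4 → posterior Normal(119/83, 15/83)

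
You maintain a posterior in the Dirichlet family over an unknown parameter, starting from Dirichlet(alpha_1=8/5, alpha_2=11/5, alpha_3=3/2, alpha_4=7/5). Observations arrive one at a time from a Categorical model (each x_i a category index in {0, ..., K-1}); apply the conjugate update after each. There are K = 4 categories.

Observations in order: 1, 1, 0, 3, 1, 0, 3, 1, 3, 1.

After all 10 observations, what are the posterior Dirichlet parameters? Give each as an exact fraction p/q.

obs 1: x=1 → posterior Dirichlet(8/5, 16/5, 3/2, 7/5)
obs 2: x=1 → posterior Dirichlet(8/5, 21/5, 3/2, 7/5)
obs 3: x=0 → posterior Dirichlet(13/5, 21/5, 3/2, 7/5)
obs 4: x=3 → posterior Dirichlet(13/5, 21/5, 3/2, 12/5)
obs 5: x=1 → posterior Dirichlet(13/5, 26/5, 3/2, 12/5)
obs 6: x=0 → posterior Dirichlet(18/5, 26/5, 3/2, 12/5)
obs 7: x=3 → posterior Dirichlet(18/5, 26/5, 3/2, 17/5)
obs 8: x=1 → posterior Dirichlet(18/5, 31/5, 3/2, 17/5)
obs 9: x=3 → posterior Dirichlet(18/5, 31/5, 3/2, 22/5)
obs 10: x=1 → posterior Dirichlet(18/5, 36/5, 3/2, 22/5)

alpha_1=18/5, alpha_2=36/5, alpha_3=3/2, alpha_4=22/5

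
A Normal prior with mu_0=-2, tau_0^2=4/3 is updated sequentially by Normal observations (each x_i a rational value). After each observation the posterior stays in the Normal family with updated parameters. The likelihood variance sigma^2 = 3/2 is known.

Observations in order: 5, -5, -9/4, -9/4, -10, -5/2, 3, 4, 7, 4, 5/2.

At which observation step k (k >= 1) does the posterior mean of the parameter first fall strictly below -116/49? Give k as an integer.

obs 1: x=5 → posterior Normal(22/17, 12/17)
obs 2: x=-5 → posterior Normal(-18/25, 12/25)
obs 3: x=-9/4 → posterior Normal(-12/11, 4/11)
obs 4: x=-9/4 → posterior Normal(-54/41, 12/41)
obs 5: x=-10 → posterior Normal(-134/49, 12/49)
obs 6: x=-5/2 → posterior Normal(-154/57, 4/19)
obs 7: x=3 → posterior Normal(-2, 12/65)
obs 8: x=4 → posterior Normal(-98/73, 12/73)
obs 9: x=7 → posterior Normal(-14/27, 4/27)
obs 10: x=4 → posterior Normal(-10/89, 12/89)
obs 11: x=5/2 → posterior Normal(10/97, 12/97)

k = 5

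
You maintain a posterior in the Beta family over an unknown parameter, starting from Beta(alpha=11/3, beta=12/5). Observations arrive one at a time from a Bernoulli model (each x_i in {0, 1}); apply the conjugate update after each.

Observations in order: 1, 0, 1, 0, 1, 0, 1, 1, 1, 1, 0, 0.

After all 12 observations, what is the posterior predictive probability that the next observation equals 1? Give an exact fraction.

obs 1: x=1 → posterior Beta(14/3, 12/5)
obs 2: x=0 → posterior Beta(14/3, 17/5)
obs 3: x=1 → posterior Beta(17/3, 17/5)
obs 4: x=0 → posterior Beta(17/3, 22/5)
obs 5: x=1 → posterior Beta(20/3, 22/5)
obs 6: x=0 → posterior Beta(20/3, 27/5)
obs 7: x=1 → posterior Beta(23/3, 27/5)
obs 8: x=1 → posterior Beta(26/3, 27/5)
obs 9: x=1 → posterior Beta(29/3, 27/5)
obs 10: x=1 → posterior Beta(32/3, 27/5)
obs 11: x=0 → posterior Beta(32/3, 32/5)
obs 12: x=0 → posterior Beta(32/3, 37/5)

160/271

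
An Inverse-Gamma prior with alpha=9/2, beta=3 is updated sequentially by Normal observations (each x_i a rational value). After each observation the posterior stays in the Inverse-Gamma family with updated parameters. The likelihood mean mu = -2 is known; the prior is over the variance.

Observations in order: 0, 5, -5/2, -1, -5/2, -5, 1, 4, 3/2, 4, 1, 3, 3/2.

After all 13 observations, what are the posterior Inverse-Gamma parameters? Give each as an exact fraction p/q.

obs 1: x=0 → posterior Inverse-Gamma(5, 5)
obs 2: x=5 → posterior Inverse-Gamma(11/2, 59/2)
obs 3: x=-5/2 → posterior Inverse-Gamma(6, 237/8)
obs 4: x=-1 → posterior Inverse-Gamma(13/2, 241/8)
obs 5: x=-5/2 → posterior Inverse-Gamma(7, 121/4)
obs 6: x=-5 → posterior Inverse-Gamma(15/2, 139/4)
obs 7: x=1 → posterior Inverse-Gamma(8, 157/4)
obs 8: x=4 → posterior Inverse-Gamma(17/2, 229/4)
obs 9: x=3/2 → posterior Inverse-Gamma(9, 507/8)
obs 10: x=4 → posterior Inverse-Gamma(19/2, 651/8)
obs 11: x=1 → posterior Inverse-Gamma(10, 687/8)
obs 12: x=3 → posterior Inverse-Gamma(21/2, 787/8)
obs 13: x=3/2 → posterior Inverse-Gamma(11, 209/2)

alpha=11, beta=209/2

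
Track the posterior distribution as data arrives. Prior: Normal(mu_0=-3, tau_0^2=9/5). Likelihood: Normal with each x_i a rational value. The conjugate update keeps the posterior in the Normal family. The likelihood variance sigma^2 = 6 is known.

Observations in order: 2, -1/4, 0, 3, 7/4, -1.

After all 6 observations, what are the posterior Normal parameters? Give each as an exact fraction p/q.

mu_0=-27/56, tau_0^2=9/14

obs 1: x=2 → posterior Normal(-24/13, 18/13)
obs 2: x=-1/4 → posterior Normal(-99/64, 9/8)
obs 3: x=0 → posterior Normal(-99/76, 18/19)
obs 4: x=3 → posterior Normal(-63/88, 9/11)
obs 5: x=7/4 → posterior Normal(-21/50, 18/25)
obs 6: x=-1 → posterior Normal(-27/56, 9/14)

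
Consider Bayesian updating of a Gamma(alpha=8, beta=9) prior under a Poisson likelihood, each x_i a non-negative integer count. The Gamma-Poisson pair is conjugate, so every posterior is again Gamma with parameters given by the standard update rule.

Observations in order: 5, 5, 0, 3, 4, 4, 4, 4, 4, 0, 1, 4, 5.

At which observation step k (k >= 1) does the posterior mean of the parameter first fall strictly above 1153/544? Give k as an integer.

k = 8

obs 1: x=5 → posterior Gamma(13, 10)
obs 2: x=5 → posterior Gamma(18, 11)
obs 3: x=0 → posterior Gamma(18, 12)
obs 4: x=3 → posterior Gamma(21, 13)
obs 5: x=4 → posterior Gamma(25, 14)
obs 6: x=4 → posterior Gamma(29, 15)
obs 7: x=4 → posterior Gamma(33, 16)
obs 8: x=4 → posterior Gamma(37, 17)
obs 9: x=4 → posterior Gamma(41, 18)
obs 10: x=0 → posterior Gamma(41, 19)
obs 11: x=1 → posterior Gamma(42, 20)
obs 12: x=4 → posterior Gamma(46, 21)
obs 13: x=5 → posterior Gamma(51, 22)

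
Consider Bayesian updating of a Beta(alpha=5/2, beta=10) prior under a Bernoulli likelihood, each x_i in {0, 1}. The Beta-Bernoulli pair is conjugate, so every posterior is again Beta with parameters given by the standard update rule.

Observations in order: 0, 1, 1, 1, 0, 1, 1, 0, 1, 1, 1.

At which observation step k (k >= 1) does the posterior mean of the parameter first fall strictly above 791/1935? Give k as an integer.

obs 1: x=0 → posterior Beta(5/2, 11)
obs 2: x=1 → posterior Beta(7/2, 11)
obs 3: x=1 → posterior Beta(9/2, 11)
obs 4: x=1 → posterior Beta(11/2, 11)
obs 5: x=0 → posterior Beta(11/2, 12)
obs 6: x=1 → posterior Beta(13/2, 12)
obs 7: x=1 → posterior Beta(15/2, 12)
obs 8: x=0 → posterior Beta(15/2, 13)
obs 9: x=1 → posterior Beta(17/2, 13)
obs 10: x=1 → posterior Beta(19/2, 13)
obs 11: x=1 → posterior Beta(21/2, 13)

k = 10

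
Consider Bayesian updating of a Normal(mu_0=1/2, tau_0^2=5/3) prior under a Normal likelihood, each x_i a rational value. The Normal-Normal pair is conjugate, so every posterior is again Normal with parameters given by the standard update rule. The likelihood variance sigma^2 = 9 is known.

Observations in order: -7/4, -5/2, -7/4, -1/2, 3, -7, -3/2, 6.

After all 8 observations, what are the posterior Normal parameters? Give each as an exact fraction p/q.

obs 1: x=-7/4 → posterior Normal(19/128, 45/32)
obs 2: x=-5/2 → posterior Normal(-31/148, 45/37)
obs 3: x=-7/4 → posterior Normal(-11/28, 15/14)
obs 4: x=-1/2 → posterior Normal(-19/47, 45/47)
obs 5: x=3 → posterior Normal(-1/13, 45/52)
obs 6: x=-7 → posterior Normal(-13/19, 15/19)
obs 7: x=-3/2 → posterior Normal(-3/4, 45/62)
obs 8: x=6 → posterior Normal(-33/134, 45/67)

mu_0=-33/134, tau_0^2=45/67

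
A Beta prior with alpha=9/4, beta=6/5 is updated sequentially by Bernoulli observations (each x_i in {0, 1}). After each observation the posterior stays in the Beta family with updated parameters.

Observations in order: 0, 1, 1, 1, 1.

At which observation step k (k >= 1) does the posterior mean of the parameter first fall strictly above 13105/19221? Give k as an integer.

obs 1: x=0 → posterior Beta(9/4, 11/5)
obs 2: x=1 → posterior Beta(13/4, 11/5)
obs 3: x=1 → posterior Beta(17/4, 11/5)
obs 4: x=1 → posterior Beta(21/4, 11/5)
obs 5: x=1 → posterior Beta(25/4, 11/5)

k = 4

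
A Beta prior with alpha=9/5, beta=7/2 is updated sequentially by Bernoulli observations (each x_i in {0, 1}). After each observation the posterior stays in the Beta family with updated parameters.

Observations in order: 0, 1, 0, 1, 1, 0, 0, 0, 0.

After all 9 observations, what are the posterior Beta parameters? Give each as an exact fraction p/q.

obs 1: x=0 → posterior Beta(9/5, 9/2)
obs 2: x=1 → posterior Beta(14/5, 9/2)
obs 3: x=0 → posterior Beta(14/5, 11/2)
obs 4: x=1 → posterior Beta(19/5, 11/2)
obs 5: x=1 → posterior Beta(24/5, 11/2)
obs 6: x=0 → posterior Beta(24/5, 13/2)
obs 7: x=0 → posterior Beta(24/5, 15/2)
obs 8: x=0 → posterior Beta(24/5, 17/2)
obs 9: x=0 → posterior Beta(24/5, 19/2)

alpha=24/5, beta=19/2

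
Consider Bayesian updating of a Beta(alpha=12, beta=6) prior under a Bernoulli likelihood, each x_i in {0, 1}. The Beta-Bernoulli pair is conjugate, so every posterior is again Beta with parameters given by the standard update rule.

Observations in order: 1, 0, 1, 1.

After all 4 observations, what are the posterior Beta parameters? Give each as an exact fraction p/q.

alpha=15, beta=7

obs 1: x=1 → posterior Beta(13, 6)
obs 2: x=0 → posterior Beta(13, 7)
obs 3: x=1 → posterior Beta(14, 7)
obs 4: x=1 → posterior Beta(15, 7)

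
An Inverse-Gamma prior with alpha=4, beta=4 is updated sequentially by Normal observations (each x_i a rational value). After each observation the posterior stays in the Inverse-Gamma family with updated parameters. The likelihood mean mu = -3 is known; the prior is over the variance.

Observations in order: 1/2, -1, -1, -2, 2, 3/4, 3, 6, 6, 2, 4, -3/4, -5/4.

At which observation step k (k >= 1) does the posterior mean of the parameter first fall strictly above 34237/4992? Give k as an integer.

obs 1: x=1/2 → posterior Inverse-Gamma(9/2, 81/8)
obs 2: x=-1 → posterior Inverse-Gamma(5, 97/8)
obs 3: x=-1 → posterior Inverse-Gamma(11/2, 113/8)
obs 4: x=-2 → posterior Inverse-Gamma(6, 117/8)
obs 5: x=2 → posterior Inverse-Gamma(13/2, 217/8)
obs 6: x=3/4 → posterior Inverse-Gamma(7, 1093/32)
obs 7: x=3 → posterior Inverse-Gamma(15/2, 1669/32)
obs 8: x=6 → posterior Inverse-Gamma(8, 2965/32)
obs 9: x=6 → posterior Inverse-Gamma(17/2, 4261/32)
obs 10: x=2 → posterior Inverse-Gamma(9, 4661/32)
obs 11: x=4 → posterior Inverse-Gamma(19/2, 5445/32)
obs 12: x=-3/4 → posterior Inverse-Gamma(10, 2763/16)
obs 13: x=-5/4 → posterior Inverse-Gamma(21/2, 5575/32)

k = 7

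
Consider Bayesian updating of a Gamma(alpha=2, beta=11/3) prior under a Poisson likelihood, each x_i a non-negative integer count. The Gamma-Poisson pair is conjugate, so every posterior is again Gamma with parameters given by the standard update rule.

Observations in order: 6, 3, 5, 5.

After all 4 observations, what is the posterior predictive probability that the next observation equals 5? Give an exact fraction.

254800719616404966570532839645403785/3078059790103578655398337144200101888

obs 1: x=6 → posterior Gamma(8, 14/3)
obs 2: x=3 → posterior Gamma(11, 17/3)
obs 3: x=5 → posterior Gamma(16, 20/3)
obs 4: x=5 → posterior Gamma(21, 23/3)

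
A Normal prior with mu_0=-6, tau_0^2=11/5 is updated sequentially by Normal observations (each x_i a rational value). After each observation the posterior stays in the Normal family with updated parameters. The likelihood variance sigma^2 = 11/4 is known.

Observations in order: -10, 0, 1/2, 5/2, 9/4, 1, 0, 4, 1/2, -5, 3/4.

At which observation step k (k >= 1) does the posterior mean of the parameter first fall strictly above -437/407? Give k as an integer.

obs 1: x=-10 → posterior Normal(-70/9, 11/9)
obs 2: x=0 → posterior Normal(-70/13, 11/13)
obs 3: x=1/2 → posterior Normal(-4, 11/17)
obs 4: x=5/2 → posterior Normal(-58/21, 11/21)
obs 5: x=9/4 → posterior Normal(-49/25, 11/25)
obs 6: x=1 → posterior Normal(-45/29, 11/29)
obs 7: x=0 → posterior Normal(-15/11, 1/3)
obs 8: x=4 → posterior Normal(-29/37, 11/37)
obs 9: x=1/2 → posterior Normal(-27/41, 11/41)
obs 10: x=-5 → posterior Normal(-47/45, 11/45)
obs 11: x=3/4 → posterior Normal(-44/49, 11/49)

k = 8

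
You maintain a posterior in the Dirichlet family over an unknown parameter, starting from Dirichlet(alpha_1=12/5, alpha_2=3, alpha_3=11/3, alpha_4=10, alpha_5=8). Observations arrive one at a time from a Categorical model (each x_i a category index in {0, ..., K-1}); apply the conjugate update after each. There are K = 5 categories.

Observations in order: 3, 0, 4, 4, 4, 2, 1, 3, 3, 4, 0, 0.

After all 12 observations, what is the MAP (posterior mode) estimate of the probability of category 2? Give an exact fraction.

obs 1: x=3 → posterior Dirichlet(12/5, 3, 11/3, 11, 8)
obs 2: x=0 → posterior Dirichlet(17/5, 3, 11/3, 11, 8)
obs 3: x=4 → posterior Dirichlet(17/5, 3, 11/3, 11, 9)
obs 4: x=4 → posterior Dirichlet(17/5, 3, 11/3, 11, 10)
obs 5: x=4 → posterior Dirichlet(17/5, 3, 11/3, 11, 11)
obs 6: x=2 → posterior Dirichlet(17/5, 3, 14/3, 11, 11)
obs 7: x=1 → posterior Dirichlet(17/5, 4, 14/3, 11, 11)
obs 8: x=3 → posterior Dirichlet(17/5, 4, 14/3, 12, 11)
obs 9: x=3 → posterior Dirichlet(17/5, 4, 14/3, 13, 11)
obs 10: x=4 → posterior Dirichlet(17/5, 4, 14/3, 13, 12)
obs 11: x=0 → posterior Dirichlet(22/5, 4, 14/3, 13, 12)
obs 12: x=0 → posterior Dirichlet(27/5, 4, 14/3, 13, 12)

55/511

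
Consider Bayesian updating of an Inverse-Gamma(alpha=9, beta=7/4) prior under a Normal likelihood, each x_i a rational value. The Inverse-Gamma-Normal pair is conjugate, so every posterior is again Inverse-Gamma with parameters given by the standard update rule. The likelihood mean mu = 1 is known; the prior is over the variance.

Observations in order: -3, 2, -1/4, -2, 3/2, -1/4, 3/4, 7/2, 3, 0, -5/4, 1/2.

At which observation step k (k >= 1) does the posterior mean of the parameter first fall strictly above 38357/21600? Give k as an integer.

k = 11

obs 1: x=-3 → posterior Inverse-Gamma(19/2, 39/4)
obs 2: x=2 → posterior Inverse-Gamma(10, 41/4)
obs 3: x=-1/4 → posterior Inverse-Gamma(21/2, 353/32)
obs 4: x=-2 → posterior Inverse-Gamma(11, 497/32)
obs 5: x=3/2 → posterior Inverse-Gamma(23/2, 501/32)
obs 6: x=-1/4 → posterior Inverse-Gamma(12, 263/16)
obs 7: x=3/4 → posterior Inverse-Gamma(25/2, 527/32)
obs 8: x=7/2 → posterior Inverse-Gamma(13, 627/32)
obs 9: x=3 → posterior Inverse-Gamma(27/2, 691/32)
obs 10: x=0 → posterior Inverse-Gamma(14, 707/32)
obs 11: x=-5/4 → posterior Inverse-Gamma(29/2, 197/8)
obs 12: x=1/2 → posterior Inverse-Gamma(15, 99/4)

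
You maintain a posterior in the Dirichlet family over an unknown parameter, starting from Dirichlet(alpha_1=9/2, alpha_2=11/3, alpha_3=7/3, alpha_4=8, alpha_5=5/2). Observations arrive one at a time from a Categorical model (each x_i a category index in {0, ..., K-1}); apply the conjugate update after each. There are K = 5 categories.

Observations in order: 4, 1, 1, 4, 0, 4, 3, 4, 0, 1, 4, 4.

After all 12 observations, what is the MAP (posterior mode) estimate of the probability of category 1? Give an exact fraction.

obs 1: x=4 → posterior Dirichlet(9/2, 11/3, 7/3, 8, 7/2)
obs 2: x=1 → posterior Dirichlet(9/2, 14/3, 7/3, 8, 7/2)
obs 3: x=1 → posterior Dirichlet(9/2, 17/3, 7/3, 8, 7/2)
obs 4: x=4 → posterior Dirichlet(9/2, 17/3, 7/3, 8, 9/2)
obs 5: x=0 → posterior Dirichlet(11/2, 17/3, 7/3, 8, 9/2)
obs 6: x=4 → posterior Dirichlet(11/2, 17/3, 7/3, 8, 11/2)
obs 7: x=3 → posterior Dirichlet(11/2, 17/3, 7/3, 9, 11/2)
obs 8: x=4 → posterior Dirichlet(11/2, 17/3, 7/3, 9, 13/2)
obs 9: x=0 → posterior Dirichlet(13/2, 17/3, 7/3, 9, 13/2)
obs 10: x=1 → posterior Dirichlet(13/2, 20/3, 7/3, 9, 13/2)
obs 11: x=4 → posterior Dirichlet(13/2, 20/3, 7/3, 9, 15/2)
obs 12: x=4 → posterior Dirichlet(13/2, 20/3, 7/3, 9, 17/2)

17/84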